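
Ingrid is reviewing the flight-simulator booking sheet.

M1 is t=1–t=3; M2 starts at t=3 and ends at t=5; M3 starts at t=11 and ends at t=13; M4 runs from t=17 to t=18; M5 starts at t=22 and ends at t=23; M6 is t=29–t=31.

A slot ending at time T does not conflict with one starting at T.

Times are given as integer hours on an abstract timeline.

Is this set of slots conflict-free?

Yes

Check each pair: they overlap iff neither finishes before the other starts.
Sorted by start: M1, M2, M3, M4, M5, M6.
M2 starts exactly when M1 ends (back-to-back, no overlap) — done with M1.
M3 starts after M2 ends — done with M2.
M4 starts after M3 ends — done with M3.
M5 starts after M4 ends — done with M4.
M6 starts after M5 ends.
Every pair is clear; the schedule has no overlaps.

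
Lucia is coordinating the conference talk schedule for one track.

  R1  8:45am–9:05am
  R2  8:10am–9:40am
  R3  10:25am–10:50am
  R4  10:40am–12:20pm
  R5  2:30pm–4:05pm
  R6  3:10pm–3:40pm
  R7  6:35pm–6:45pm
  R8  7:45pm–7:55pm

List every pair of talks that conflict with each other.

R1 & R2, R3 & R4, R5 & R6

Check each pair: they overlap iff neither finishes before the other starts.
Sorted by start: R2, R1, R3, R4, R5, R6, R7, R8.
R1 starts before R2 ends → R2 and R1 overlap.
R3 starts after R2 ends — done with R2.
R3 starts after R1 ends — done with R1.
R4 starts before R3 ends → R3 and R4 overlap.
R5 starts after R3 ends — done with R3.
R5 starts after R4 ends — done with R4.
R6 starts before R5 ends → R5 and R6 overlap.
R7 starts after R5 ends — done with R5.
R7 starts after R6 ends — done with R6.
R8 starts after R7 ends.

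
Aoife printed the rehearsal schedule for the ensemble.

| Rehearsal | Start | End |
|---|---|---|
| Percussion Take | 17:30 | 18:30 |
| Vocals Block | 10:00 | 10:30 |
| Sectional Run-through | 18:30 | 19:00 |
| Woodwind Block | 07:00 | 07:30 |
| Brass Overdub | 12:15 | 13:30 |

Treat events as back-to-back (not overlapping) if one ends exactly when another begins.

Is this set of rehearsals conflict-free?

Yes

Two intervals overlap when each starts before the other ends.
Sorted by start: Woodwind Block, Vocals Block, Brass Overdub, Percussion Take, Sectional Run-through.
Vocals Block starts after Woodwind Block ends, so nothing later overlaps Woodwind Block either.
Brass Overdub starts after Vocals Block ends, so nothing later overlaps Vocals Block either.
Percussion Take starts after Brass Overdub ends, so nothing later overlaps Brass Overdub either.
Sectional Run-through starts exactly when Percussion Take ends (back-to-back, no overlap).
Every pair is clear; the schedule has no overlaps.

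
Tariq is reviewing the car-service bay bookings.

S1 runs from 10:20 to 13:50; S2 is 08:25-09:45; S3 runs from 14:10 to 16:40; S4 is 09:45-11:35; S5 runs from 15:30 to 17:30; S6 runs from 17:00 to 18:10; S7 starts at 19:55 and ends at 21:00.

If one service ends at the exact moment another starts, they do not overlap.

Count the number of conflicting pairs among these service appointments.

Sorted by start: S2, S4, S1, S3, S5, S6, S7.
S4 starts exactly when S2 ends (back-to-back, no overlap), so nothing later overlaps S2 either.
S1 starts before S4 ends → S4 and S1 overlap.
S3 starts after S4 ends, so nothing later overlaps S4 either.
S3 starts after S1 ends, so nothing later overlaps S1 either.
S5 starts before S3 ends → S3 and S5 overlap.
S6 starts after S3 ends, so nothing later overlaps S3 either.
S6 starts before S5 ends → S5 and S6 overlap.
S7 starts after S5 ends.
S7 starts after S6 ends.
Overlapping pairs: S1 & S4, S3 & S5, S5 & S6 — 3 in total.

3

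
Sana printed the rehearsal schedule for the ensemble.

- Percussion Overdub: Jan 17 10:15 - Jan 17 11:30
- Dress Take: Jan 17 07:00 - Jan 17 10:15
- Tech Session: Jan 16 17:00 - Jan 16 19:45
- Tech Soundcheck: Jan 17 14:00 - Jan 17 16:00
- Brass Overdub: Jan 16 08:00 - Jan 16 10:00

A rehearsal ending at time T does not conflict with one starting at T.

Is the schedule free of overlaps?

Sorted by start: Brass Overdub, Tech Session, Dress Take, Percussion Overdub, Tech Soundcheck.
Tech Session starts after Brass Overdub ends — done with Brass Overdub.
Dress Take starts after Tech Session ends — done with Tech Session.
Percussion Overdub starts exactly when Dress Take ends (back-to-back, no overlap) — done with Dress Take.
Tech Soundcheck starts after Percussion Overdub ends.
Every pair is clear; the schedule has no overlaps.

Yes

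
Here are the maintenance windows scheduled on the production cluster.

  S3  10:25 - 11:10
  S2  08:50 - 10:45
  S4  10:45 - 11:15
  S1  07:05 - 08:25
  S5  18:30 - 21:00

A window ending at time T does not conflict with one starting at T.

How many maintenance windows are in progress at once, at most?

Walk through starts and ends in time order (an end at T is processed before a start at T):
07:05 start S1 → 1
08:25 end S1 → 0
08:50 start S2 → 1
10:25 start S3 → 2
10:45 end S2 → 1
10:45 start S4 → 2
11:10 end S3 → 1
11:15 end S4 → 0
18:30 start S5 → 1
21:00 end S5 → 0
Peak is 2, at 10:25 (S2, S3).

2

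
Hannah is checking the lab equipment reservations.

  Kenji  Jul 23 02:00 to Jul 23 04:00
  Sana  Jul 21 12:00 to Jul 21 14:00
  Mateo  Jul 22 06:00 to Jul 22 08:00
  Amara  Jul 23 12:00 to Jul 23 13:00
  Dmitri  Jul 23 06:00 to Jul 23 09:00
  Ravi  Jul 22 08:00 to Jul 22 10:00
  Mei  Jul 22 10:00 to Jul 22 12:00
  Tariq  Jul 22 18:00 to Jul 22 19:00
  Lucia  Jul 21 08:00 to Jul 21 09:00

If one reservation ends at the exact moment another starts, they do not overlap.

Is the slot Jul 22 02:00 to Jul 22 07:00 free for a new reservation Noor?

Lucia: ends Jul 21 09:00 at or before Noor starts Jul 22 02:00 → clear.
Sana: ends Jul 21 14:00 at or before Noor starts Jul 22 02:00 → clear.
Mateo: starts Jul 22 06:00 before Noor ends Jul 22 07:00, and ends Jul 22 08:00 after Noor starts Jul 22 02:00 → overlap.
Ravi: starts Jul 22 08:00 at or after Noor ends Jul 22 07:00 → clear.
Mei: starts Jul 22 10:00 at or after Noor ends Jul 22 07:00 → clear.
Tariq: starts Jul 22 18:00 at or after Noor ends Jul 22 07:00 → clear.
Kenji: starts Jul 23 02:00 at or after Noor ends Jul 22 07:00 → clear.
Dmitri: starts Jul 23 06:00 at or after Noor ends Jul 22 07:00 → clear.
Amara: starts Jul 23 12:00 at or after Noor ends Jul 22 07:00 → clear.
Noor overlaps Mateo.

No — it overlaps Mateo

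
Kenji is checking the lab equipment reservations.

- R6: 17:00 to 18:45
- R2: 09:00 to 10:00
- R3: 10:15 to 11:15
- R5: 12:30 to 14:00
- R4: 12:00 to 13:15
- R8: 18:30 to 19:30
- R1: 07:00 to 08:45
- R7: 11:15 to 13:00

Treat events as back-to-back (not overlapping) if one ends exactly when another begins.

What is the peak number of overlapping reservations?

3

Walk through starts and ends in time order (an end at T is processed before a start at T):
07:00 start R1 → 1
08:45 end R1 → 0
09:00 start R2 → 1
10:00 end R2 → 0
10:15 start R3 → 1
11:15 end R3 → 0
11:15 start R7 → 1
12:00 start R4 → 2
12:30 start R5 → 3
13:00 end R7 → 2
13:15 end R4 → 1
14:00 end R5 → 0
17:00 start R6 → 1
18:30 start R8 → 2
18:45 end R6 → 1
19:30 end R8 → 0
Peak is 3, at 12:30 (R4, R5, R7).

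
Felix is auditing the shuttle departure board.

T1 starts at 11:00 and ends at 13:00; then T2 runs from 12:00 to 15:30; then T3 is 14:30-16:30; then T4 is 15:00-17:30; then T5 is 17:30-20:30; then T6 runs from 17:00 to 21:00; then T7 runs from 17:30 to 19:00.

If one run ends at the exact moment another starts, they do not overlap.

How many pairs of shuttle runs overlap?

Sorted by start: T1, T2, T3, T4, T6, T5, T7.
T2 starts before T1 ends → T1 and T2 overlap.
T3 starts after T1 ends, so T1 has no further overlaps.
T3 starts before T2 ends → T2 and T3 overlap.
T4 starts before T2 ends → T2 and T4 overlap.
T6 starts after T2 ends, so T2 has no further overlaps.
T4 starts before T3 ends → T3 and T4 overlap.
T6 starts after T3 ends, so T3 has no further overlaps.
T6 starts before T4 ends → T4 and T6 overlap.
T5 starts exactly when T4 ends (back-to-back, no overlap), so T4 has no further overlaps.
T5 starts before T6 ends → T6 and T5 overlap.
T7 starts before T6 ends → T6 and T7 overlap.
T7 starts before T5 ends → T5 and T7 overlap.
Overlapping pairs: T1 & T2, T2 & T3, T2 & T4, T3 & T4, T4 & T6, T5 & T6, T5 & T7, T6 & T7 — 8 in total.

8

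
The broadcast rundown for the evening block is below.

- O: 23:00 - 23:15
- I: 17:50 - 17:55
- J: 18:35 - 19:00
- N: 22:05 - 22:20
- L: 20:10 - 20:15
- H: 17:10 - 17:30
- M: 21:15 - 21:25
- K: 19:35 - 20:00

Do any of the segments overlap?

Check each pair: they overlap iff neither finishes before the other starts.
Sorted by start: H, I, J, K, L, M, N, O.
I starts after H ends, so H has no further overlaps.
J starts after I ends, so I has no further overlaps.
K starts after J ends, so J has no further overlaps.
L starts after K ends, so K has no further overlaps.
M starts after L ends, so L has no further overlaps.
N starts after M ends, so M has no further overlaps.
O starts after N ends.
Every pair is clear; the schedule has no overlaps.

No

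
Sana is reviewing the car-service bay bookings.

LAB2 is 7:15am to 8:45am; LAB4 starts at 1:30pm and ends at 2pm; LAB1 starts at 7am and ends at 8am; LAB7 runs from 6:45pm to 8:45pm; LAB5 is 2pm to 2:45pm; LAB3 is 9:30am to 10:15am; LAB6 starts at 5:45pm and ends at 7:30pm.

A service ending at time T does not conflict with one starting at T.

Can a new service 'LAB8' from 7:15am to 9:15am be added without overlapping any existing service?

No — it overlaps LAB1, LAB2

LAB1: starts 7am before LAB8 ends 9:15am, and ends 8am after LAB8 starts 7:15am → overlap.
LAB2: starts 7:15am before LAB8 ends 9:15am, and ends 8:45am after LAB8 starts 7:15am → overlap.
LAB3: starts 9:30am at or after LAB8 ends 9:15am → clear.
LAB4: starts 1:30pm at or after LAB8 ends 9:15am → clear.
LAB5: starts 2pm at or after LAB8 ends 9:15am → clear.
LAB6: starts 5:45pm at or after LAB8 ends 9:15am → clear.
LAB7: starts 6:45pm at or after LAB8 ends 9:15am → clear.
LAB8 overlaps LAB1, LAB2.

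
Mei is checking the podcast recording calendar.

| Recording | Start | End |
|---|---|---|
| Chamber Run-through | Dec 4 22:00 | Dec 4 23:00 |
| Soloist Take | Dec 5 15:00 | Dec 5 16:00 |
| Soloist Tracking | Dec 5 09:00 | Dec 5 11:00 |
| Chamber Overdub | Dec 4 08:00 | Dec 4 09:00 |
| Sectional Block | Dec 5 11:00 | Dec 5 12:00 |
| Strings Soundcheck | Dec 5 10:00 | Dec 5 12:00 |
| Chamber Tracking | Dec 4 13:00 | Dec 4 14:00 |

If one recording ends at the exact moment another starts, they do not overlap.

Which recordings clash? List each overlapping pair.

Sorted by start: Chamber Overdub, Chamber Tracking, Chamber Run-through, Soloist Tracking, Strings Soundcheck, Sectional Block, Soloist Take.
Chamber Tracking starts after Chamber Overdub ends; Chamber Overdub is clear from here.
Chamber Run-through starts after Chamber Tracking ends; Chamber Tracking is clear from here.
Soloist Tracking starts after Chamber Run-through ends; Chamber Run-through is clear from here.
Strings Soundcheck starts before Soloist Tracking ends → Soloist Tracking and Strings Soundcheck overlap.
Sectional Block starts exactly when Soloist Tracking ends (back-to-back, no overlap); Soloist Tracking is clear from here.
Sectional Block starts before Strings Soundcheck ends → Strings Soundcheck and Sectional Block overlap.
Soloist Take starts after Strings Soundcheck ends.
Soloist Take starts after Sectional Block ends.

Sectional Block & Strings Soundcheck, Soloist Tracking & Strings Soundcheck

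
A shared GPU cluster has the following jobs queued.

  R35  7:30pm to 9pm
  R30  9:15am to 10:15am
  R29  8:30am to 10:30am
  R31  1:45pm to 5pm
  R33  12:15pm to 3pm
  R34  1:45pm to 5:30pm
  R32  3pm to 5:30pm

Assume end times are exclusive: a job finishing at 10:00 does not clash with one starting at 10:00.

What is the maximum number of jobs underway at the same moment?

Sweep the timeline, counting +1 at each start and −1 at each end (ends before starts at a tie):
8:30am start R29 → 1
9:15am start R30 → 2
10:15am end R30 → 1
10:30am end R29 → 0
12:15pm start R33 → 1
1:45pm start R31 → 2
1:45pm start R34 → 3
3pm end R33 → 2
3pm start R32 → 3
5pm end R31 → 2
5:30pm end R32 → 1
5:30pm end R34 → 0
7:30pm start R35 → 1
9pm end R35 → 0
Peak is 3, at 1:45pm (R31, R33, R34).

3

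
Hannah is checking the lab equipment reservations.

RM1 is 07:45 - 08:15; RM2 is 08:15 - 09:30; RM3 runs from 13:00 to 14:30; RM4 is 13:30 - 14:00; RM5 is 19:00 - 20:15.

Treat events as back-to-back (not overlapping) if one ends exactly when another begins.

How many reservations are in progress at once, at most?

2

Sweep the timeline, counting +1 at each start and −1 at each end (ends before starts at a tie):
07:45 start RM1 → 1
08:15 end RM1 → 0
08:15 start RM2 → 1
09:30 end RM2 → 0
13:00 start RM3 → 1
13:30 start RM4 → 2
14:00 end RM4 → 1
14:30 end RM3 → 0
19:00 start RM5 → 1
20:15 end RM5 → 0
Peak is 2, at 13:30 (RM3, RM4).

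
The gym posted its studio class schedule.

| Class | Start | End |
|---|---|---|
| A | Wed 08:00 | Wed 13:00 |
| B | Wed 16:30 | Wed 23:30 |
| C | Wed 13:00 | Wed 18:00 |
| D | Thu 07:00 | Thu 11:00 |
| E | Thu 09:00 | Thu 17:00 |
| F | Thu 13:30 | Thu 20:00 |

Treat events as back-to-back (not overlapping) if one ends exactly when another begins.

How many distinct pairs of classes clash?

Two intervals overlap when each starts before the other ends.
Sorted by start: A, C, B, D, E, F.
C starts exactly when A ends (back-to-back, no overlap); A is clear from here.
B starts before C ends → C and B overlap.
D starts after C ends; C is clear from here.
D starts after B ends; B is clear from here.
E starts before D ends → D and E overlap.
F starts after D ends.
F starts before E ends → E and F overlap.
Overlapping pairs: B & C, D & E, E & F — 3 in total.

3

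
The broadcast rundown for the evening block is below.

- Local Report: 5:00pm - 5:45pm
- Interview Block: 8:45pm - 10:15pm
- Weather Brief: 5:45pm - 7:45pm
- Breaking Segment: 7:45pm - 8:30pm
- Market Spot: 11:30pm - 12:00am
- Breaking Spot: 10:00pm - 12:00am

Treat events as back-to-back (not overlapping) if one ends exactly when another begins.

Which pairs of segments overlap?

Breaking Spot & Interview Block, Breaking Spot & Market Spot

Sorted by start: Local Report, Weather Brief, Breaking Segment, Interview Block, Breaking Spot, Market Spot.
Weather Brief starts exactly when Local Report ends (back-to-back, no overlap) — done with Local Report.
Breaking Segment starts exactly when Weather Brief ends (back-to-back, no overlap) — done with Weather Brief.
Interview Block starts after Breaking Segment ends — done with Breaking Segment.
Breaking Spot starts before Interview Block ends → Interview Block and Breaking Spot overlap.
Market Spot starts after Interview Block ends.
Market Spot starts before Breaking Spot ends → Breaking Spot and Market Spot overlap.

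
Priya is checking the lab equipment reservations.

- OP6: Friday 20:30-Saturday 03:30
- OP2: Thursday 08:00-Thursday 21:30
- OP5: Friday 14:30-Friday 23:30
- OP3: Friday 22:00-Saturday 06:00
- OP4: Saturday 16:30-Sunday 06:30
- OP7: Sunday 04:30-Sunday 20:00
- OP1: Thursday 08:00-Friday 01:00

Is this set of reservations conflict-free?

Two intervals overlap when each starts before the other ends.
Sorted by start: OP1, OP2, OP5, OP6, OP3, OP4, OP7.
OP2 starts before OP1 ends → OP1 and OP2 overlap.
That's a conflict, so the schedule is not conflict-free.

No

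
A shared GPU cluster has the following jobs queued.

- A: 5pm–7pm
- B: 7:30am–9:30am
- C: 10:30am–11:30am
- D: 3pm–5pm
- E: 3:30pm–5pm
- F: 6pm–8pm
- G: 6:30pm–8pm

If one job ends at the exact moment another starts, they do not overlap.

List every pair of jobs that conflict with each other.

Check each pair: they overlap iff neither finishes before the other starts.
Sorted by start: B, C, D, E, A, F, G.
C starts after B ends; B is clear from here.
D starts after C ends; C is clear from here.
E starts before D ends → D and E overlap.
A starts exactly when D ends (back-to-back, no overlap); D is clear from here.
A starts exactly when E ends (back-to-back, no overlap); E is clear from here.
F starts before A ends → A and F overlap.
G starts before A ends → A and G overlap.
G starts before F ends → F and G overlap.

A & F, A & G, D & E, F & G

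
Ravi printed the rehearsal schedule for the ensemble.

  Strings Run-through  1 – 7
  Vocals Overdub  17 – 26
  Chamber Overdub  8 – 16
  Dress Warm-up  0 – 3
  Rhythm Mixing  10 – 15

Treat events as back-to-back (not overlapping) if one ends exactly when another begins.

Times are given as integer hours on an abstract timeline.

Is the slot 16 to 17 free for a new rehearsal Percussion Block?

Yes — the slot is free

Dress Warm-up: ends 3 at or before Percussion Block starts 16 → clear.
Strings Run-through: ends 7 at or before Percussion Block starts 16 → clear.
Chamber Overdub: ends 16 at or before Percussion Block starts 16 → clear.
Rhythm Mixing: ends 15 at or before Percussion Block starts 16 → clear.
Vocals Overdub: starts 17 at or after Percussion Block ends 17 → clear.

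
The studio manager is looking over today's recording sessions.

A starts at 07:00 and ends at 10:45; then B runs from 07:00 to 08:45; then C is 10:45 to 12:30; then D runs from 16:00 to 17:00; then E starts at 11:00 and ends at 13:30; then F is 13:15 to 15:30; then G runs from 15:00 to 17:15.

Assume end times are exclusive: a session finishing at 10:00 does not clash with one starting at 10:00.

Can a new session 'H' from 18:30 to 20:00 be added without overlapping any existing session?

Yes — the slot is free

A: ends 10:45 at or before H starts 18:30 → clear.
B: ends 08:45 at or before H starts 18:30 → clear.
C: ends 12:30 at or before H starts 18:30 → clear.
E: ends 13:30 at or before H starts 18:30 → clear.
F: ends 15:30 at or before H starts 18:30 → clear.
G: ends 17:15 at or before H starts 18:30 → clear.
D: ends 17:00 at or before H starts 18:30 → clear.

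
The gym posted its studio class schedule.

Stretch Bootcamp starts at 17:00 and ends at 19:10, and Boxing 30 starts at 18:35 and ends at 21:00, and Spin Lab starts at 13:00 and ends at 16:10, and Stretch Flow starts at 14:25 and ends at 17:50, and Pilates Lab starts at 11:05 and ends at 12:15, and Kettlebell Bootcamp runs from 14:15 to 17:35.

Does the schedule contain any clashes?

Yes

Check each pair: they overlap iff neither finishes before the other starts.
Sorted by start: Pilates Lab, Spin Lab, Kettlebell Bootcamp, Stretch Flow, Stretch Bootcamp, Boxing 30.
Spin Lab starts after Pilates Lab ends — done with Pilates Lab.
Kettlebell Bootcamp starts before Spin Lab ends → Spin Lab and Kettlebell Bootcamp overlap.
That's a conflict, so the schedule is not conflict-free.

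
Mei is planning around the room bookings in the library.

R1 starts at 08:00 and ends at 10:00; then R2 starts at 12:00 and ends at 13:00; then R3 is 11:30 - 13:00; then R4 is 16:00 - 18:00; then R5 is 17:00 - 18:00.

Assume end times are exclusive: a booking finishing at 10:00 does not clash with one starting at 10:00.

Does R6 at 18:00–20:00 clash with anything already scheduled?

R1: ends 10:00 at or before R6 starts 18:00 → clear.
R3: ends 13:00 at or before R6 starts 18:00 → clear.
R2: ends 13:00 at or before R6 starts 18:00 → clear.
R4: ends 18:00 at or before R6 starts 18:00 → clear.
R5: ends 18:00 at or before R6 starts 18:00 → clear.

No — it doesn't clash with anything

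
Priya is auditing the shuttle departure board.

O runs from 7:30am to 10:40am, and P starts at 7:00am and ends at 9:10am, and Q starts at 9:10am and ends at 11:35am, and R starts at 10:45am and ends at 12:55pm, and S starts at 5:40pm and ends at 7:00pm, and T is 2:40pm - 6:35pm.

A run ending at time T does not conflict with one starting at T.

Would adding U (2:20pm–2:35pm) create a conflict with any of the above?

No — it doesn't clash with anything

P: ends 9:10am at or before U starts 2:20pm → clear.
O: ends 10:40am at or before U starts 2:20pm → clear.
Q: ends 11:35am at or before U starts 2:20pm → clear.
R: ends 12:55pm at or before U starts 2:20pm → clear.
T: starts 2:40pm at or after U ends 2:35pm → clear.
S: starts 5:40pm at or after U ends 2:35pm → clear.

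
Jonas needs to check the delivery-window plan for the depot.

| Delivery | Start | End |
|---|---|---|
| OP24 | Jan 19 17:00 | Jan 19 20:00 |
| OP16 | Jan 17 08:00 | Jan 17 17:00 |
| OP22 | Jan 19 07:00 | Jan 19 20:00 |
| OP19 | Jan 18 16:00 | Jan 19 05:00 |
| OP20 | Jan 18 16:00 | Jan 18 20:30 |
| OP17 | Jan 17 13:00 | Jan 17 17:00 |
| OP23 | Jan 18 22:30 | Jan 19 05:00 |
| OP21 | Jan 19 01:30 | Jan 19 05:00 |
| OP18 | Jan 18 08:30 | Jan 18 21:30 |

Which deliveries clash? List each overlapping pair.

Sorted by start: OP16, OP17, OP18, OP19, OP20, OP23, OP21, OP22, OP24.
OP17 starts before OP16 ends → OP16 and OP17 overlap.
OP18 starts after OP16 ends; OP16 is clear from here.
OP18 starts after OP17 ends; OP17 is clear from here.
OP19 starts before OP18 ends → OP18 and OP19 overlap.
OP20 starts before OP18 ends → OP18 and OP20 overlap.
OP23 starts after OP18 ends; OP18 is clear from here.
OP20 starts before OP19 ends → OP19 and OP20 overlap.
OP23 starts before OP19 ends → OP19 and OP23 overlap.
OP21 starts before OP19 ends → OP19 and OP21 overlap.
OP22 starts after OP19 ends; OP19 is clear from here.
OP23 starts after OP20 ends; OP20 is clear from here.
OP21 starts before OP23 ends → OP23 and OP21 overlap.
OP22 starts after OP23 ends; OP23 is clear from here.
OP22 starts after OP21 ends; OP21 is clear from here.
OP24 starts before OP22 ends → OP22 and OP24 overlap.

OP16 & OP17, OP18 & OP19, OP18 & OP20, OP19 & OP20, OP19 & OP21, OP19 & OP23, OP21 & OP23, OP22 & OP24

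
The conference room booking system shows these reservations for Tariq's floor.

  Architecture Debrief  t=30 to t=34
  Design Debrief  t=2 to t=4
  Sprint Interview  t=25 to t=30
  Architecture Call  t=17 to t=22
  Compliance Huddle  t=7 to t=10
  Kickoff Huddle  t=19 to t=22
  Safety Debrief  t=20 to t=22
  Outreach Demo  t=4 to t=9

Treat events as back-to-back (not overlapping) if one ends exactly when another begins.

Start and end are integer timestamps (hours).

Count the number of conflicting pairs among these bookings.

Sorted by start: Design Debrief, Outreach Demo, Compliance Huddle, Architecture Call, Kickoff Huddle, Safety Debrief, Sprint Interview, Architecture Debrief.
Outreach Demo starts exactly when Design Debrief ends (back-to-back, no overlap), so nothing later overlaps Design Debrief either.
Compliance Huddle starts before Outreach Demo ends → Outreach Demo and Compliance Huddle overlap.
Architecture Call starts after Outreach Demo ends, so nothing later overlaps Outreach Demo either.
Architecture Call starts after Compliance Huddle ends, so nothing later overlaps Compliance Huddle either.
Kickoff Huddle starts before Architecture Call ends → Architecture Call and Kickoff Huddle overlap.
Safety Debrief starts before Architecture Call ends → Architecture Call and Safety Debrief overlap.
Sprint Interview starts after Architecture Call ends, so nothing later overlaps Architecture Call either.
Safety Debrief starts before Kickoff Huddle ends → Kickoff Huddle and Safety Debrief overlap.
Sprint Interview starts after Kickoff Huddle ends, so nothing later overlaps Kickoff Huddle either.
Sprint Interview starts after Safety Debrief ends, so nothing later overlaps Safety Debrief either.
Architecture Debrief starts exactly when Sprint Interview ends (back-to-back, no overlap).
Overlapping pairs: Architecture Call & Kickoff Huddle, Architecture Call & Safety Debrief, Compliance Huddle & Outreach Demo, Kickoff Huddle & Safety Debrief — 4 in total.

4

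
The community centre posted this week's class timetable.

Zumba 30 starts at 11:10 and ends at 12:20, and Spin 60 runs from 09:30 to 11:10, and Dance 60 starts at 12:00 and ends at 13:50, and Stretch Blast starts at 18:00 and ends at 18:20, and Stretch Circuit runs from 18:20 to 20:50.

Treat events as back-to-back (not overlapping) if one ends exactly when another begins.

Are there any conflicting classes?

Yes

Sorted by start: Spin 60, Zumba 30, Dance 60, Stretch Blast, Stretch Circuit.
Zumba 30 starts exactly when Spin 60 ends (back-to-back, no overlap), so nothing later overlaps Spin 60 either.
Dance 60 starts before Zumba 30 ends → Zumba 30 and Dance 60 overlap.
That's a conflict, so the schedule is not conflict-free.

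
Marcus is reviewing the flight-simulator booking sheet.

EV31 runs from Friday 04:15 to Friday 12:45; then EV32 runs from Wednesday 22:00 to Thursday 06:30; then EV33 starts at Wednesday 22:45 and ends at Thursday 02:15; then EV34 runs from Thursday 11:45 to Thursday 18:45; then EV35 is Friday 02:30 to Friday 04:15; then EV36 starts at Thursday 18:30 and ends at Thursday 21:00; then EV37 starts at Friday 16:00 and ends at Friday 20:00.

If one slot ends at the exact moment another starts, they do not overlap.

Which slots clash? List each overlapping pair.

Sorted by start: EV32, EV33, EV34, EV36, EV35, EV31, EV37.
EV33 starts before EV32 ends → EV32 and EV33 overlap.
EV34 starts after EV32 ends, so EV32 has no further overlaps.
EV34 starts after EV33 ends, so EV33 has no further overlaps.
EV36 starts before EV34 ends → EV34 and EV36 overlap.
EV35 starts after EV34 ends, so EV34 has no further overlaps.
EV35 starts after EV36 ends, so EV36 has no further overlaps.
EV31 starts exactly when EV35 ends (back-to-back, no overlap), so EV35 has no further overlaps.
EV37 starts after EV31 ends.

EV32 & EV33, EV34 & EV36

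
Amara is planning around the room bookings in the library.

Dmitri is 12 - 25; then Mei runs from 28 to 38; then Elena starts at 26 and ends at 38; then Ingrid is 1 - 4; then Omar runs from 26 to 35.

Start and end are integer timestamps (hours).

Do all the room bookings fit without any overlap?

Sorted by start: Ingrid, Dmitri, Omar, Elena, Mei.
Dmitri starts after Ingrid ends, so Ingrid has no further overlaps.
Omar starts after Dmitri ends, so Dmitri has no further overlaps.
Elena starts before Omar ends → Omar and Elena overlap.
That's a conflict, so the schedule is not conflict-free.

No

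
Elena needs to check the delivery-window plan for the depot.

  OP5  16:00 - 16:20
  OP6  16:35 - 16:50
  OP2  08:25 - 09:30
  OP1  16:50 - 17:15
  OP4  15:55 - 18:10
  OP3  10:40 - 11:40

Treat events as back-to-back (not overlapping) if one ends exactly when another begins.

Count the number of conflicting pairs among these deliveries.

3

Sorted by start: OP2, OP3, OP4, OP5, OP6, OP1.
OP3 starts after OP2 ends; OP2 is clear from here.
OP4 starts after OP3 ends; OP3 is clear from here.
OP5 starts before OP4 ends → OP4 and OP5 overlap.
OP6 starts before OP4 ends → OP4 and OP6 overlap.
OP1 starts before OP4 ends → OP4 and OP1 overlap.
OP6 starts after OP5 ends; OP5 is clear from here.
OP1 starts exactly when OP6 ends (back-to-back, no overlap).
Overlapping pairs: OP1 & OP4, OP4 & OP5, OP4 & OP6 — 3 in total.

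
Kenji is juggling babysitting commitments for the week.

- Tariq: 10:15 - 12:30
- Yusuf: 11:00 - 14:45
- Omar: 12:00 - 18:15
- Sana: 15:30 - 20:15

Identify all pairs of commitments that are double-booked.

Sorted by start: Tariq, Yusuf, Omar, Sana.
Yusuf starts before Tariq ends → Tariq and Yusuf overlap.
Omar starts before Tariq ends → Tariq and Omar overlap.
Sana starts after Tariq ends.
Omar starts before Yusuf ends → Yusuf and Omar overlap.
Sana starts after Yusuf ends.
Sana starts before Omar ends → Omar and Sana overlap.

Omar & Sana, Omar & Tariq, Omar & Yusuf, Tariq & Yusuf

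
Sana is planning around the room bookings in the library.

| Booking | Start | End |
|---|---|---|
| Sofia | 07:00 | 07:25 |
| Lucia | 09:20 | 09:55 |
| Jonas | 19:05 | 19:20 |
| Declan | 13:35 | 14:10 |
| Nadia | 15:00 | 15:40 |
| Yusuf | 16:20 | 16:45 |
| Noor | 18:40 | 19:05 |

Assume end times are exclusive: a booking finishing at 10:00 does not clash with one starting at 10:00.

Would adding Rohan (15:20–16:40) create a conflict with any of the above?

Sofia: ends 07:25 at or before Rohan starts 15:20 → clear.
Lucia: ends 09:55 at or before Rohan starts 15:20 → clear.
Declan: ends 14:10 at or before Rohan starts 15:20 → clear.
Nadia: starts 15:00 before Rohan ends 16:40, and ends 15:40 after Rohan starts 15:20 → overlap.
Yusuf: starts 16:20 before Rohan ends 16:40, and ends 16:45 after Rohan starts 15:20 → overlap.
Noor: starts 18:40 at or after Rohan ends 16:40 → clear.
Jonas: starts 19:05 at or after Rohan ends 16:40 → clear.
Rohan overlaps Nadia, Yusuf.

Yes — it overlaps Nadia, Yusuf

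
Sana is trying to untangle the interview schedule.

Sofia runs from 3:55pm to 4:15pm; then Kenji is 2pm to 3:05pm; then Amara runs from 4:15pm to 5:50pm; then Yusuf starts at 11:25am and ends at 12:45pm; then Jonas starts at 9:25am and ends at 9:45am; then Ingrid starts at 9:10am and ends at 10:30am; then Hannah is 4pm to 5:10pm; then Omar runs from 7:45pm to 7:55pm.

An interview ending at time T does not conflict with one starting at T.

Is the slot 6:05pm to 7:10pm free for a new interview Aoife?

Ingrid: ends 10:30am at or before Aoife starts 6:05pm → clear.
Jonas: ends 9:45am at or before Aoife starts 6:05pm → clear.
Yusuf: ends 12:45pm at or before Aoife starts 6:05pm → clear.
Kenji: ends 3:05pm at or before Aoife starts 6:05pm → clear.
Sofia: ends 4:15pm at or before Aoife starts 6:05pm → clear.
Hannah: ends 5:10pm at or before Aoife starts 6:05pm → clear.
Amara: ends 5:50pm at or before Aoife starts 6:05pm → clear.
Omar: starts 7:45pm at or after Aoife ends 7:10pm → clear.

Yes — the slot is free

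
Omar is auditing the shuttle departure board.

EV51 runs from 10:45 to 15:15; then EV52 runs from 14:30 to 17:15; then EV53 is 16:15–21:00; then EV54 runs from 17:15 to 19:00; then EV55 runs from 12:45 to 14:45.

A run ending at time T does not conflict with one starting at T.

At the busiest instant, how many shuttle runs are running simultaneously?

Sweep the timeline, counting +1 at each start and −1 at each end (ends before starts at a tie):
10:45 start EV51 → 1
12:45 start EV55 → 2
14:30 start EV52 → 3
14:45 end EV55 → 2
15:15 end EV51 → 1
16:15 start EV53 → 2
17:15 end EV52 → 1
17:15 start EV54 → 2
19:00 end EV54 → 1
21:00 end EV53 → 0
Peak is 3, at 14:30 (EV51, EV52, EV55).

3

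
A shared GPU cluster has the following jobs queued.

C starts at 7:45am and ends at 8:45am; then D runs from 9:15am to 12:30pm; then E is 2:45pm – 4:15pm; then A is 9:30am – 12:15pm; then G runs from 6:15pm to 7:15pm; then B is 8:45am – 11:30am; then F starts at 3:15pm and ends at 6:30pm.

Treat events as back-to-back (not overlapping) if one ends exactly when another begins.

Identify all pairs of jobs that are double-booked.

Sorted by start: C, B, D, A, E, F, G.
B starts exactly when C ends (back-to-back, no overlap), so nothing later overlaps C either.
D starts before B ends → B and D overlap.
A starts before B ends → B and A overlap.
E starts after B ends, so nothing later overlaps B either.
A starts before D ends → D and A overlap.
E starts after D ends, so nothing later overlaps D either.
E starts after A ends, so nothing later overlaps A either.
F starts before E ends → E and F overlap.
G starts after E ends.
G starts before F ends → F and G overlap.

A & B, A & D, B & D, E & F, F & G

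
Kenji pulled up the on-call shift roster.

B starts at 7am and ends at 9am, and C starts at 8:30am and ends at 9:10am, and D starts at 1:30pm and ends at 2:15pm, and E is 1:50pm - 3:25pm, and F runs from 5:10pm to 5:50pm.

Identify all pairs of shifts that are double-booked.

B & C, D & E

Two intervals overlap when each starts before the other ends.
Sorted by start: B, C, D, E, F.
C starts before B ends → B and C overlap.
D starts after B ends, so nothing later overlaps B either.
D starts after C ends, so nothing later overlaps C either.
E starts before D ends → D and E overlap.
F starts after D ends.
F starts after E ends.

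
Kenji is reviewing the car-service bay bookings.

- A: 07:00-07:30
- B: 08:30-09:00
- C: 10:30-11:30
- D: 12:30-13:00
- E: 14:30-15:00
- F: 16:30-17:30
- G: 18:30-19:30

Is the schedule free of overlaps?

Sorted by start: A, B, C, D, E, F, G.
B starts after A ends; A is clear from here.
C starts after B ends; B is clear from here.
D starts after C ends; C is clear from here.
E starts after D ends; D is clear from here.
F starts after E ends; E is clear from here.
G starts after F ends.
Every pair is clear; the schedule has no overlaps.

Yes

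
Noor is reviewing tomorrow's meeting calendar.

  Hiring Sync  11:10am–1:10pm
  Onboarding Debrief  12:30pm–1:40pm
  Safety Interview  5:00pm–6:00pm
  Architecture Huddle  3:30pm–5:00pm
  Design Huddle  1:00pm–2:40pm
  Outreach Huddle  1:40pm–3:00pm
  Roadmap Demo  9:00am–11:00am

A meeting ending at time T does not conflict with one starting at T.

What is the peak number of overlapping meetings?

Sort all start/end points and keep a running count:
9:00am start Roadmap Demo → 1
11:00am end Roadmap Demo → 0
11:10am start Hiring Sync → 1
12:30pm start Onboarding Debrief → 2
1:00pm start Design Huddle → 3
1:10pm end Hiring Sync → 2
1:40pm end Onboarding Debrief → 1
1:40pm start Outreach Huddle → 2
2:40pm end Design Huddle → 1
3:00pm end Outreach Huddle → 0
3:30pm start Architecture Huddle → 1
5:00pm end Architecture Huddle → 0
5:00pm start Safety Interview → 1
6:00pm end Safety Interview → 0
Peak is 3, at 1:00pm (Design Huddle, Hiring Sync, Onboarding Debrief).

3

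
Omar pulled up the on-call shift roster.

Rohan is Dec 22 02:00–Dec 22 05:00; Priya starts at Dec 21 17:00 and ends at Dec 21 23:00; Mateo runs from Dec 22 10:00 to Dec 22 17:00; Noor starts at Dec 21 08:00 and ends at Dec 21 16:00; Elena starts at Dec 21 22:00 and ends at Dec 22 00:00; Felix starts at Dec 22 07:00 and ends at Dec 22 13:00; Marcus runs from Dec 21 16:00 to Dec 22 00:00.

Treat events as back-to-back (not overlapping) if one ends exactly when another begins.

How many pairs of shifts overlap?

Sorted by start: Noor, Marcus, Priya, Elena, Rohan, Felix, Mateo.
Marcus starts exactly when Noor ends (back-to-back, no overlap), so Noor has no further overlaps.
Priya starts before Marcus ends → Marcus and Priya overlap.
Elena starts before Marcus ends → Marcus and Elena overlap.
Rohan starts after Marcus ends, so Marcus has no further overlaps.
Elena starts before Priya ends → Priya and Elena overlap.
Rohan starts after Priya ends, so Priya has no further overlaps.
Rohan starts after Elena ends, so Elena has no further overlaps.
Felix starts after Rohan ends, so Rohan has no further overlaps.
Mateo starts before Felix ends → Felix and Mateo overlap.
Overlapping pairs: Elena & Marcus, Elena & Priya, Felix & Mateo, Marcus & Priya — 4 in total.

4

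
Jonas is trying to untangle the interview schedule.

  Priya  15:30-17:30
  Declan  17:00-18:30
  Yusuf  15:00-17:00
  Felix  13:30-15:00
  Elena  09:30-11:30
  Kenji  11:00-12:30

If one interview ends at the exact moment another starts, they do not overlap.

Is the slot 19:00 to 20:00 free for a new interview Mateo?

Yes — the slot is free

Elena: ends 11:30 at or before Mateo starts 19:00 → clear.
Kenji: ends 12:30 at or before Mateo starts 19:00 → clear.
Felix: ends 15:00 at or before Mateo starts 19:00 → clear.
Yusuf: ends 17:00 at or before Mateo starts 19:00 → clear.
Priya: ends 17:30 at or before Mateo starts 19:00 → clear.
Declan: ends 18:30 at or before Mateo starts 19:00 → clear.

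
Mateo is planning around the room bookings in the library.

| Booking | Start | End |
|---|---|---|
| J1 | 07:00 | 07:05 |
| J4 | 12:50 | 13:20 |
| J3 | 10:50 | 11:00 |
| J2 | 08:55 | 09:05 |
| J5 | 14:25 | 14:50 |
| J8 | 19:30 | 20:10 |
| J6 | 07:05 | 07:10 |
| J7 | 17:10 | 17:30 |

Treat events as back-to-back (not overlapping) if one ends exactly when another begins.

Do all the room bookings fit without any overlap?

Two intervals overlap when each starts before the other ends.
Sorted by start: J1, J6, J2, J3, J4, J5, J7, J8.
J6 starts exactly when J1 ends (back-to-back, no overlap); J1 is clear from here.
J2 starts after J6 ends; J6 is clear from here.
J3 starts after J2 ends; J2 is clear from here.
J4 starts after J3 ends; J3 is clear from here.
J5 starts after J4 ends; J4 is clear from here.
J7 starts after J5 ends; J5 is clear from here.
J8 starts after J7 ends.
Every pair is clear; the schedule has no overlaps.

Yes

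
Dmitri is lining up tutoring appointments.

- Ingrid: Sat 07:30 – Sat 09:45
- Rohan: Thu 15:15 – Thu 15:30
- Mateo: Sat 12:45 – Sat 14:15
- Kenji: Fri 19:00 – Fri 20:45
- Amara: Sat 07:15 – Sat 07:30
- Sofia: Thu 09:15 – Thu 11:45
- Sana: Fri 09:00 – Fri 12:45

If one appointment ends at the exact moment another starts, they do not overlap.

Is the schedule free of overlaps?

Yes

Sorted by start: Sofia, Rohan, Sana, Kenji, Amara, Ingrid, Mateo.
Rohan starts after Sofia ends, so Sofia has no further overlaps.
Sana starts after Rohan ends, so Rohan has no further overlaps.
Kenji starts after Sana ends, so Sana has no further overlaps.
Amara starts after Kenji ends, so Kenji has no further overlaps.
Ingrid starts exactly when Amara ends (back-to-back, no overlap), so Amara has no further overlaps.
Mateo starts after Ingrid ends.
Every pair is clear; the schedule has no overlaps.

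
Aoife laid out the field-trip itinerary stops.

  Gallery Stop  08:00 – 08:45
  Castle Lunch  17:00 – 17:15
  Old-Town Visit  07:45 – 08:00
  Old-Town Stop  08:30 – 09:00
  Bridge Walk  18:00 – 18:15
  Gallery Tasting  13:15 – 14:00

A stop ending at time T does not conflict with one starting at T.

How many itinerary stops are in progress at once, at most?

Walk through starts and ends in time order (an end at T is processed before a start at T):
07:45 start Old-Town Visit → 1
08:00 end Old-Town Visit → 0
08:00 start Gallery Stop → 1
08:30 start Old-Town Stop → 2
08:45 end Gallery Stop → 1
09:00 end Old-Town Stop → 0
13:15 start Gallery Tasting → 1
14:00 end Gallery Tasting → 0
17:00 start Castle Lunch → 1
17:15 end Castle Lunch → 0
18:00 start Bridge Walk → 1
18:15 end Bridge Walk → 0
Peak is 2, at 08:30 (Gallery Stop, Old-Town Stop).

2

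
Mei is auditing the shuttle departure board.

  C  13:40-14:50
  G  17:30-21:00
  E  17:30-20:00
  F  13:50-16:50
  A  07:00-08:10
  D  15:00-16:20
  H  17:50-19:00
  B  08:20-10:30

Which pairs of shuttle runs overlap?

C & F, D & F, E & G, E & H, G & H

Sorted by start: A, B, C, F, D, E, G, H.
B starts after A ends, so nothing later overlaps A either.
C starts after B ends, so nothing later overlaps B either.
F starts before C ends → C and F overlap.
D starts after C ends, so nothing later overlaps C either.
D starts before F ends → F and D overlap.
E starts after F ends, so nothing later overlaps F either.
E starts after D ends, so nothing later overlaps D either.
G starts before E ends → E and G overlap.
H starts before E ends → E and H overlap.
H starts before G ends → G and H overlap.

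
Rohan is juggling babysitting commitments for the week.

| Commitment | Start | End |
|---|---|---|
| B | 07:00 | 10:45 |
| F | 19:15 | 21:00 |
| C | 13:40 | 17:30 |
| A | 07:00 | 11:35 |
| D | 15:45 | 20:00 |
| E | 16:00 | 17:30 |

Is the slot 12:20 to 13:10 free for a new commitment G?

A: ends 11:35 at or before G starts 12:20 → clear.
B: ends 10:45 at or before G starts 12:20 → clear.
C: starts 13:40 at or after G ends 13:10 → clear.
D: starts 15:45 at or after G ends 13:10 → clear.
E: starts 16:00 at or after G ends 13:10 → clear.
F: starts 19:15 at or after G ends 13:10 → clear.

Yes — the slot is free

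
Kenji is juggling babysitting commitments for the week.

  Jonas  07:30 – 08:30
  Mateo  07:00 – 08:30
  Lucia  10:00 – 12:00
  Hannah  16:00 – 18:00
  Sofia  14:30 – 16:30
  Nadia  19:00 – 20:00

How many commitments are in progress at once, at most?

2

Sort all start/end points and keep a running count:
07:00 start Mateo → 1
07:30 start Jonas → 2
08:30 end Jonas → 1
08:30 end Mateo → 0
10:00 start Lucia → 1
12:00 end Lucia → 0
14:30 start Sofia → 1
16:00 start Hannah → 2
16:30 end Sofia → 1
18:00 end Hannah → 0
19:00 start Nadia → 1
20:00 end Nadia → 0
Peak is 2, at 07:30 (Jonas, Mateo).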